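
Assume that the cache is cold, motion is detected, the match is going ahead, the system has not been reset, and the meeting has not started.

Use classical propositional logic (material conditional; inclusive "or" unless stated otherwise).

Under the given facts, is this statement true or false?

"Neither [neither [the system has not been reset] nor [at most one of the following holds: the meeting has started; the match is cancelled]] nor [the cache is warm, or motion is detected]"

False.

Let S = "the system has been reset" (F), U = "the meeting has started" (F), R = "the match is cancelled" (F), P = "the cache is warm" (F), Q = "motion is detected" (T).
Parsed as (¬S ↓ (U ↑ R)) ↓ (P ∨ Q)

¬S = ¬F = T
U ↑ R = F ↑ F = T
¬S ↓ (U ↑ R) = T ↓ T = F
P ∨ Q = F ∨ T = T
(¬S ↓ (U ↑ R)) ↓ (P ∨ Q) = F ↓ T = F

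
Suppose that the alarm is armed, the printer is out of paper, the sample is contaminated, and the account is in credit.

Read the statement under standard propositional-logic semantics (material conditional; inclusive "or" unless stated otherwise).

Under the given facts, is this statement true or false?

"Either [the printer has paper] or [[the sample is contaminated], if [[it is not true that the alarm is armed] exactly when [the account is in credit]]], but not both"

True

Let K = "the printer has paper" (False), U = "the alarm is armed" (True), L = "the account is overdrawn" (False), M = "the sample is contaminated" (True).
Parsed as K xor ((not U iff not L) -> M)

not U = not True = False
not L = not False = True
not U iff not L = False iff True = False
(not U iff not L) -> M = False -> True = True
K xor ((not U iff not L) -> M) = False xor True = True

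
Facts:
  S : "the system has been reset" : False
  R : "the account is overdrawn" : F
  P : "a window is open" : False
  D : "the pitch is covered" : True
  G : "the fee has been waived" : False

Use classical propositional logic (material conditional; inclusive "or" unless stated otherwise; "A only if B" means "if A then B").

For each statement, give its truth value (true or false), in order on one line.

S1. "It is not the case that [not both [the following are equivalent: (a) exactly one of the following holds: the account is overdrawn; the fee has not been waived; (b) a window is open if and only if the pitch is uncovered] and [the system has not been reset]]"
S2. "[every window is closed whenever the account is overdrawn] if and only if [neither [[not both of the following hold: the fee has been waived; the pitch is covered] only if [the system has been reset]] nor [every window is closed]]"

S1: Parsed as ~(((R xor ~G) <-> (P <-> ~D)) nand ~S)

~G = ~F = T
R xor ~G = F xor T = T
~D = ~T = F
P <-> ~D = F <-> F = T
(R xor ~G) <-> (P <-> ~D) = T <-> T = T
~S = ~F = T
((R xor ~G) <-> (P <-> ~D)) nand ~S = T nand T = F
~(((R xor ~G) <-> (P <-> ~D)) nand ~S) = ~F = T
So S1 is true.

S2: Parsed as (R -> ~P) <-> (((G nand D) -> S) nor ~P)

~P = ~F = T
R -> ~P = F -> T = T
G nand D = F nand T = T
(G nand D) -> S = T -> F = F
~P = ~F = T
((G nand D) -> S) nor ~P = F nor T = F
(R -> ~P) <-> (((G nand D) -> S) nor ~P) = T <-> F = F
Thus S2 is false.

S1 true / S2 false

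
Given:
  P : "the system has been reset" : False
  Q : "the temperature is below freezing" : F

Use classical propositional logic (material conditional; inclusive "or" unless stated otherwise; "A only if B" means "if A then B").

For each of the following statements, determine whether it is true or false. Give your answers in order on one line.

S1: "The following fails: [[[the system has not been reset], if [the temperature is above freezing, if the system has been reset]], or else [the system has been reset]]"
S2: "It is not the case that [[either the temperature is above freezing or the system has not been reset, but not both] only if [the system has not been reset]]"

S1: Formalization: not (((P -> not Q) -> not P) or P)

not Q = not False = True
P -> not Q = False -> True = True
not P = not False = True
(P -> not Q) -> not P = True -> True = True
((P -> not Q) -> not P) or P = True or False = True
not (((P -> not Q) -> not P) or P) = not True = False
So S1 is false.

S2: In symbols: not ((not Q xor not P) -> not P)

not Q = not False = True
not P = not False = True
not Q xor not P = True xor True = False
not P = not False = True
(not Q xor not P) -> not P = False -> True = True
not ((not Q xor not P) -> not P) = not True = False
Thus S2 is false.

S1 F; S2 F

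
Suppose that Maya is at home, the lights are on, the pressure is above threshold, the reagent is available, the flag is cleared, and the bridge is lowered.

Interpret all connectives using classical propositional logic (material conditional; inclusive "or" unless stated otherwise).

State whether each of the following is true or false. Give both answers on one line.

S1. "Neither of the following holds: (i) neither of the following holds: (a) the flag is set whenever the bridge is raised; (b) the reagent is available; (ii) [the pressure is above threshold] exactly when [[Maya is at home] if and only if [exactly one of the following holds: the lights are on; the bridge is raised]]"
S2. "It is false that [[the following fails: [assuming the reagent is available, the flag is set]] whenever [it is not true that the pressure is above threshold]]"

S1 false; S2 false

Let V = "the bridge is raised" (F), U = "the flag is set" (F), S = "the reagent is available" (T), R = "the pressure is above threshold" (T), P = "Maya is at home" (T), Q = "the lights are on" (T).

S1: Formalization: ((V -> U) nor S) nor (R <-> (P <-> (Q xor V)))

V -> U = F -> F = T
(V -> U) nor S = T nor T = F
Q xor V = T xor F = T
P <-> (Q xor V) = T <-> T = T
R <-> (P <-> (Q xor V)) = T <-> T = T
((V -> U) nor S) nor (R <-> (P <-> (Q xor V))) = F nor T = F
Hence S1 is false.

S2: Formalization: ~(~R -> ~(S -> U))

~R = ~T = F
S -> U = T -> F = F
~(S -> U) = ~F = T
~R -> ~(S -> U) = F -> T = T
~(~R -> ~(S -> U)) = ~T = F
So S2 is false.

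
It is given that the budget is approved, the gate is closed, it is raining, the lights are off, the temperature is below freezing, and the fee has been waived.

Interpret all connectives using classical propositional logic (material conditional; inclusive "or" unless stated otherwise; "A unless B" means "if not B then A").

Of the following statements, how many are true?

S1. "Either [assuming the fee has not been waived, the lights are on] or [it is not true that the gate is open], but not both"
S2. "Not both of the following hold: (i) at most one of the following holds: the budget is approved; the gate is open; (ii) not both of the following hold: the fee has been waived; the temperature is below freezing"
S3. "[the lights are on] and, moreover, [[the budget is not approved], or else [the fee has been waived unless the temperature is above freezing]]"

1

Let H = "the fee has been waived" (T), K = "the lights are on" (F), Q = "the gate is open" (F), D = "the budget is approved" (T), M = "the temperature is below freezing" (T).

S1: Parsed as (~H -> K) xor ~Q

~H = ~T = F
~H -> K = F -> F = T
~Q = ~F = T
(~H -> K) xor ~Q = T xor T = F
Thus S1 is false.

S2: In symbols: (D nand Q) nand (H nand M)

D nand Q = T nand F = T
H nand M = T nand T = F
(D nand Q) nand (H nand M) = T nand F = T
Thus S2 is true.

S3: Formalization: K & (~D | (H | ~M))

~D = ~T = F
~M = ~T = F
H | ~M = T | F = T
~D | (H | ~M) = F | T = T
K & (~D | (H | ~M)) = F & T = F
So S3 is false.

1 of the 3 statements is true (S2).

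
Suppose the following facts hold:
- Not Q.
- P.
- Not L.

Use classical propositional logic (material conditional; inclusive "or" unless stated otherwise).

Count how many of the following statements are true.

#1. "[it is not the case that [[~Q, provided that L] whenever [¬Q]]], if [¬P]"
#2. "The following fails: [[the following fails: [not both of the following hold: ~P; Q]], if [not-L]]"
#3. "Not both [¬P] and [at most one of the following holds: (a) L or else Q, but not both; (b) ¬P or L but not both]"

#1: In symbols: not P -> not (not Q -> (L -> not Q))

not P = not True = False
not Q = not False = True
not Q = not False = True
L -> not Q = False -> True = True
not Q -> (L -> not Q) = True -> True = True
not (not Q -> (L -> not Q)) = not True = False
not P -> not (not Q -> (L -> not Q)) = False -> False = True
So #1 is true.

#2: Formalization: not (not L -> not (not P nand Q))

not L = not False = True
not P = not True = False
not P nand Q = False nand False = True
not (not P nand Q) = not True = False
not L -> not (not P nand Q) = True -> False = False
not (not L -> not (not P nand Q)) = not False = True
Thus #2 is true.

#3: This is not P nand ((L xor Q) nand (not P xor L)).

not P = not True = False
L xor Q = False xor False = False
not P = not True = False
not P xor L = False xor False = False
(L xor Q) nand (not P xor L) = False nand False = True
not P nand ((L xor Q) nand (not P xor L)) = False nand True = True
So #3 is true.

3 of the 3 statements are true.

3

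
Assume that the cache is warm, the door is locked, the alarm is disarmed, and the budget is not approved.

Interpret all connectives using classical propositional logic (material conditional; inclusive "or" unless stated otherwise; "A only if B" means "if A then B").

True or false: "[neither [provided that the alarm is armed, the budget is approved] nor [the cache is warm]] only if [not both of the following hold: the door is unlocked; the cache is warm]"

The statement is true.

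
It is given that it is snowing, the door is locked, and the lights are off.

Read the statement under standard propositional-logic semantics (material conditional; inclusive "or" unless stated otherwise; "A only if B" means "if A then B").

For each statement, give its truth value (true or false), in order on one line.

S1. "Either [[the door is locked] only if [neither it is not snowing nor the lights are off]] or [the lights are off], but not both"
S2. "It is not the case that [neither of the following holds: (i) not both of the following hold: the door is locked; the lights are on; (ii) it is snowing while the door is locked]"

S1 T, S2 T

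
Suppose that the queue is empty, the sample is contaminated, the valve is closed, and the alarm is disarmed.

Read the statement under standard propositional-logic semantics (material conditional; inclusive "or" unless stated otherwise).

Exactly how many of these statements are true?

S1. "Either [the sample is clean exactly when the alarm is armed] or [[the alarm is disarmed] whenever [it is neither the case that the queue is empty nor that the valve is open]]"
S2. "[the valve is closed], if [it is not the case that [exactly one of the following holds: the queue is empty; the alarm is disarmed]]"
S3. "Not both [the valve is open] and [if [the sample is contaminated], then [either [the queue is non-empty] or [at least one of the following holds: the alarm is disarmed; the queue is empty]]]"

3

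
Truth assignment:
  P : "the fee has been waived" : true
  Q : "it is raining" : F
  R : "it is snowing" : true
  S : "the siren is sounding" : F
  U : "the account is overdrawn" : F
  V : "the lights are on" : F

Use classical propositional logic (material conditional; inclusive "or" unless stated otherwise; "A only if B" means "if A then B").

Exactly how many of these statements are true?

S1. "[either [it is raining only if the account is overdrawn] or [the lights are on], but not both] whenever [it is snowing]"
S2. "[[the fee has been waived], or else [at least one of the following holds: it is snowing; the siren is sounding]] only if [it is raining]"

1

S1: Parsed as R → ((Q → U) ⊕ V)

Q → U = F → F = T
(Q → U) ⊕ V = T ⊕ F = T
R → ((Q → U) ⊕ V) = T → T = T
So S1 is true.

S2: Formalization: (P ∨ (R ∨ S)) → Q

R ∨ S = T ∨ F = T
P ∨ (R ∨ S) = T ∨ T = T
(P ∨ (R ∨ S)) → Q = T → F = F
Thus S2 is false.

Count: 1.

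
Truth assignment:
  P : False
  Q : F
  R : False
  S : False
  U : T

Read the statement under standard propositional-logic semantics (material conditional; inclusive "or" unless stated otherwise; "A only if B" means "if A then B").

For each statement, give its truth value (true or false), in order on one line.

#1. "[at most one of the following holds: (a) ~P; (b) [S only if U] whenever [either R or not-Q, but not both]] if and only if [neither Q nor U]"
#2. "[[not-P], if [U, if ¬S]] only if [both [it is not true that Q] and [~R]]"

#1 T / #2 T

#1: This is (~P nand ((R xor ~Q) -> (S -> U))) <-> (Q nor U).

~P = ~F = T
~Q = ~F = T
R xor ~Q = F xor T = T
S -> U = F -> T = T
(R xor ~Q) -> (S -> U) = T -> T = T
~P nand ((R xor ~Q) -> (S -> U)) = T nand T = F
Q nor U = F nor T = F
(~P nand ((R xor ~Q) -> (S -> U))) <-> (Q nor U) = F <-> F = T
Hence #1 is true.

#2: This is ((~S -> U) -> ~P) -> (~Q & ~R).

~S = ~F = T
~S -> U = T -> T = T
~P = ~F = T
(~S -> U) -> ~P = T -> T = T
~Q = ~F = T
~R = ~F = T
~Q & ~R = T & T = T
((~S -> U) -> ~P) -> (~Q & ~R) = T -> T = T
So #2 is true.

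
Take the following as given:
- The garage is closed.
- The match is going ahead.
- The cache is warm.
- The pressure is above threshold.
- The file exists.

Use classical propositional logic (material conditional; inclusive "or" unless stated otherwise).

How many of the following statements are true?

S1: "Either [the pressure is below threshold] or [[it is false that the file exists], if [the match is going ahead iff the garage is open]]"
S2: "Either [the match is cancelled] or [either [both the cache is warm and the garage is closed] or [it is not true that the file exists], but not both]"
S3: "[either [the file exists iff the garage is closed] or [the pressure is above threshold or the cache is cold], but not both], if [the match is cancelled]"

Let V = "the pressure is above threshold" (T), N = "the match is cancelled" (F), K = "the garage is closed" (T), L = "the file exists" (T), G = "the cache is warm" (T).

S1: This is ¬V ∨ ((¬N ↔ ¬K) → ¬L).

¬V = ¬T = F
¬N = ¬F = T
¬K = ¬T = F
¬N ↔ ¬K = T ↔ F = F
¬L = ¬T = F
(¬N ↔ ¬K) → ¬L = F → F = T
¬V ∨ ((¬N ↔ ¬K) → ¬L) = F ∨ T = T
So S1 is true.

S2: In symbols: N ∨ ((G ∧ K) ⊕ ¬L)

G ∧ K = T ∧ T = T
¬L = ¬T = F
(G ∧ K) ⊕ ¬L = T ⊕ F = T
N ∨ ((G ∧ K) ⊕ ¬L) = F ∨ T = T
Thus S2 is true.

S3: This is N → ((L ↔ K) ⊕ (V ∨ ¬G)).

L ↔ K = T ↔ T = T
¬G = ¬T = F
V ∨ ¬G = T ∨ F = T
(L ↔ K) ⊕ (V ∨ ¬G) = T ⊕ T = F
N → ((L ↔ K) ⊕ (V ∨ ¬G)) = F → F = T
Thus S3 is true.

True statements: 3.

3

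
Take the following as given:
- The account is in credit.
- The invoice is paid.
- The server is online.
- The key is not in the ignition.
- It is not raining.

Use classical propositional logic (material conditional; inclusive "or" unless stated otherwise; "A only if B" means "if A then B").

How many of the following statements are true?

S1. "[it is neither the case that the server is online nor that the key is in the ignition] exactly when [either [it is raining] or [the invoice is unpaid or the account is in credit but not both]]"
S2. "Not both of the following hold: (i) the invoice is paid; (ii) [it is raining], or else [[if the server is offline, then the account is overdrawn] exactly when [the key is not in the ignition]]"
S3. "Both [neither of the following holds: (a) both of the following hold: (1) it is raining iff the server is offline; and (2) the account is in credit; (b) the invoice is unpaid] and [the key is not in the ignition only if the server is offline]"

Let D = "the server is online" (True), P = "the key is in the ignition" (False), M = "it is raining" (False), L = "the invoice is paid" (True), U = "the account is overdrawn" (False).

S1: In symbols: (D nor P) iff (M or (not L xor not U))

D nor P = True nor False = False
not L = not True = False
not U = not False = True
not L xor not U = False xor True = True
M or (not L xor not U) = False or True = True
(D nor P) iff (M or (not L xor not U)) = False iff True = False
Hence S1 is false.

S2: Parsed as L nand (M or ((not D -> U) iff not P))

not D = not True = False
not D -> U = False -> False = True
not P = not False = True
(not D -> U) iff not P = True iff True = True
M or ((not D -> U) iff not P) = False or True = True
L nand (M or ((not D -> U) iff not P)) = True nand True = False
Hence S2 is false.

S3: In symbols: (((M iff not D) and not U) nor not L) and (not P -> not D)

not D = not True = False
M iff not D = False iff False = True
not U = not False = True
(M iff not D) and not U = True and True = True
not L = not True = False
((M iff not D) and not U) nor not L = True nor False = False
not P = not False = True
not D = not True = False
not P -> not D = True -> False = False
(((M iff not D) and not U) nor not L) and (not P -> not D) = False and False = False
Hence S3 is false.

Count: 0.

0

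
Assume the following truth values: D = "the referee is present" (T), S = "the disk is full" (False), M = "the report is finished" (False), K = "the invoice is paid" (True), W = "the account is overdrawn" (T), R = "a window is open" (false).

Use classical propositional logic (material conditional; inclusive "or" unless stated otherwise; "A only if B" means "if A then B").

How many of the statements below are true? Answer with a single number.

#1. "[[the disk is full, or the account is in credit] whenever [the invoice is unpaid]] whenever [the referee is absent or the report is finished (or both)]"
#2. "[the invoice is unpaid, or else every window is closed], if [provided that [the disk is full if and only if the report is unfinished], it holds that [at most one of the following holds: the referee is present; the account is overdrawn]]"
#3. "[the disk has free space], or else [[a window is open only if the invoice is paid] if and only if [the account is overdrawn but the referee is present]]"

3

#1: In symbols: (¬D ∨ M) → (¬K → (S ∨ ¬W))

¬D = ¬T = F
¬D ∨ M = F ∨ F = F
¬K = ¬T = F
¬W = ¬T = F
S ∨ ¬W = F ∨ F = F
¬K → (S ∨ ¬W) = F → F = T
(¬D ∨ M) → (¬K → (S ∨ ¬W)) = F → T = T
Hence #1 is true.

#2: In symbols: ((S ↔ ¬M) → (D ↑ W)) → (¬K ∨ ¬R)

¬M = ¬F = T
S ↔ ¬M = F ↔ T = F
D ↑ W = T ↑ T = F
(S ↔ ¬M) → (D ↑ W) = F → F = T
¬K = ¬T = F
¬R = ¬F = T
¬K ∨ ¬R = F ∨ T = T
((S ↔ ¬M) → (D ↑ W)) → (¬K ∨ ¬R) = T → T = T
Thus #2 is true.

#3: Formalization: ¬S ∨ ((R → K) ↔ (W ∧ D))

¬S = ¬F = T
R → K = F → T = T
W ∧ D = T ∧ T = T
(R → K) ↔ (W ∧ D) = T ↔ T = T
¬S ∨ ((R → K) ↔ (W ∧ D)) = T ∨ T = T
Thus #3 is true.

Count: 3.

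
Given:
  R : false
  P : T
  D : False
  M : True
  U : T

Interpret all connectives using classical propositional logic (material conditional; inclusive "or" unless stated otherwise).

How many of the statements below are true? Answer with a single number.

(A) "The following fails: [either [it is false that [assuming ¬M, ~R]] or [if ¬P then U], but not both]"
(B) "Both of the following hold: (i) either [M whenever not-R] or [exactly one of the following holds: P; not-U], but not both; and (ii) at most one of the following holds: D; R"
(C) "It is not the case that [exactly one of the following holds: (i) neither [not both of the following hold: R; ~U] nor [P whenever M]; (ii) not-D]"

(A): This is ¬(¬(¬M → ¬R) ⊕ (¬P → U)).

¬M = ¬T = F
¬R = ¬F = T
¬M → ¬R = F → T = T
¬(¬M → ¬R) = ¬T = F
¬P = ¬T = F
¬P → U = F → T = T
¬(¬M → ¬R) ⊕ (¬P → U) = F ⊕ T = T
¬(¬(¬M → ¬R) ⊕ (¬P → U)) = ¬T = F
Hence (A) is false.

(B): This is ((¬R → M) ⊕ (P ⊕ ¬U)) ∧ (D ↑ R).

¬R = ¬F = T
¬R → M = T → T = T
¬U = ¬T = F
P ⊕ ¬U = T ⊕ F = T
(¬R → M) ⊕ (P ⊕ ¬U) = T ⊕ T = F
D ↑ R = F ↑ F = T
((¬R → M) ⊕ (P ⊕ ¬U)) ∧ (D ↑ R) = F ∧ T = F
Hence (B) is false.

(C): This is ¬(((R ↑ ¬U) ↓ (M → P)) ⊕ ¬D).

¬U = ¬T = F
R ↑ ¬U = F ↑ F = T
M → P = T → T = T
(R ↑ ¬U) ↓ (M → P) = T ↓ T = F
¬D = ¬F = T
((R ↑ ¬U) ↓ (M → P)) ⊕ ¬D = F ⊕ T = T
¬(((R ↑ ¬U) ↓ (M → P)) ⊕ ¬D) = ¬T = F
Hence (C) is false.

0 of the 3 statements are true (none).

0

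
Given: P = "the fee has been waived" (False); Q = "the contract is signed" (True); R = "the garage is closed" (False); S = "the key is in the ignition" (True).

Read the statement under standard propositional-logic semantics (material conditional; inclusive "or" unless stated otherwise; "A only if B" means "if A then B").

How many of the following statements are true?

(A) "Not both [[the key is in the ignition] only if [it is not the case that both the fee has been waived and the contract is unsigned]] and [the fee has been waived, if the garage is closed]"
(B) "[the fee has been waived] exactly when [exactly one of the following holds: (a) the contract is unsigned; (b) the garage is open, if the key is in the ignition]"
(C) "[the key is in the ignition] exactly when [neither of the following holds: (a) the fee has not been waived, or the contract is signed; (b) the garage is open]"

0

(A): This is (S -> (P nand ~Q)) nand (R -> P).

~Q = ~T = F
P nand ~Q = F nand F = T
S -> (P nand ~Q) = T -> T = T
R -> P = F -> F = T
(S -> (P nand ~Q)) nand (R -> P) = T nand T = F
Hence (A) is false.

(B): In symbols: P <-> (~Q xor (S -> ~R))

~Q = ~T = F
~R = ~F = T
S -> ~R = T -> T = T
~Q xor (S -> ~R) = F xor T = T
P <-> (~Q xor (S -> ~R)) = F <-> T = F
So (B) is false.

(C): In symbols: S <-> ((~P | Q) nor ~R)

~P = ~F = T
~P | Q = T | T = T
~R = ~F = T
(~P | Q) nor ~R = T nor T = F
S <-> ((~P | Q) nor ~R) = T <-> F = F
Hence (C) is false.

True statements: 0 (none).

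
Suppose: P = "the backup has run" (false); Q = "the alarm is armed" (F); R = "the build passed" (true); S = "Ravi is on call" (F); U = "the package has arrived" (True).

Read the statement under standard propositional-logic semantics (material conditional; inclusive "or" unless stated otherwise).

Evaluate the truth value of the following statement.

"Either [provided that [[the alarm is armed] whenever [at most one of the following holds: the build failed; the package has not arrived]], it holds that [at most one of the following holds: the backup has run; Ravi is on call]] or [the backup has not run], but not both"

Values: R=T, U=T, Q=F, P=F, S=F.
Formalization: (((¬R ↑ ¬U) → Q) → (P ↑ S)) ⊕ ¬P

¬R = ¬T = F
¬U = ¬T = F
¬R ↑ ¬U = F ↑ F = T
(¬R ↑ ¬U) → Q = T → F = F
P ↑ S = F ↑ F = T
((¬R ↑ ¬U) → Q) → (P ↑ S) = F → T = T
¬P = ¬F = T
(((¬R ↑ ¬U) → Q) → (P ↑ S)) ⊕ ¬P = T ⊕ T = F

false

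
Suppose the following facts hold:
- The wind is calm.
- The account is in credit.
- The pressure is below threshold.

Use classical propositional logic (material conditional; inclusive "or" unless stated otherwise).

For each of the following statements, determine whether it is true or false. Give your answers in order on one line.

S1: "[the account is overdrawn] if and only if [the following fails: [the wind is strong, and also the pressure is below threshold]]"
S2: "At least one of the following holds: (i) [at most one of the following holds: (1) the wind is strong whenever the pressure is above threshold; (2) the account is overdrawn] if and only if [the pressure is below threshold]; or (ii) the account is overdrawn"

S1 F / S2 T

Let W = "the account is overdrawn" (F), R = "the wind is strong" (F), U = "the pressure is above threshold" (F).

S1: Formalization: W ↔ ¬(R ∧ ¬U)

¬U = ¬F = T
R ∧ ¬U = F ∧ T = F
¬(R ∧ ¬U) = ¬F = T
W ↔ ¬(R ∧ ¬U) = F ↔ T = F
So S1 is false.

S2: In symbols: (((U → R) ↑ W) ↔ ¬U) ∨ W

U → R = F → F = T
(U → R) ↑ W = T ↑ F = T
¬U = ¬F = T
((U → R) ↑ W) ↔ ¬U = T ↔ T = T
(((U → R) ↑ W) ↔ ¬U) ∨ W = T ∨ F = T
Hence S2 is true.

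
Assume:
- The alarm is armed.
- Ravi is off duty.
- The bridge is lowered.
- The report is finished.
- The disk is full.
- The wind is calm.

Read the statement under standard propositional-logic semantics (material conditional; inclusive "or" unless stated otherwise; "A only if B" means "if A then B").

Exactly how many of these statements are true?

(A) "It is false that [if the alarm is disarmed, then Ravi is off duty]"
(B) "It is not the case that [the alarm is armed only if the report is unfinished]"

Let K = "the alarm is armed" (T), D = "Ravi is on call" (F), G = "the report is finished" (T).

(A): Formalization: ~(~K -> ~D)

~K = ~T = F
~D = ~F = T
~K -> ~D = F -> T = T
~(~K -> ~D) = ~T = F
Hence (A) is false.

(B): This is ~(K -> ~G).

~G = ~T = F
K -> ~G = T -> F = F
~(K -> ~G) = ~F = T
Thus (B) is true.

True statements: 1 ((B)).

1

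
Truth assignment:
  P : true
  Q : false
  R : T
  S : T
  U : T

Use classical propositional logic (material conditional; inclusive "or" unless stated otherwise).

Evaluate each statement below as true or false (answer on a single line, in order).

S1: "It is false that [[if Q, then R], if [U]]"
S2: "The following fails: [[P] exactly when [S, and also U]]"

S1: Formalization: ¬(U → (Q → R))

Q → R = F → T = T
U → (Q → R) = T → T = T
¬(U → (Q → R)) = ¬T = F
So S1 is false.

S2: This is ¬(P ↔ (S ∧ U)).

S ∧ U = T ∧ T = T
P ↔ (S ∧ U) = T ↔ T = T
¬(P ↔ (S ∧ U)) = ¬T = F
Thus S2 is false.

S1 False / S2 False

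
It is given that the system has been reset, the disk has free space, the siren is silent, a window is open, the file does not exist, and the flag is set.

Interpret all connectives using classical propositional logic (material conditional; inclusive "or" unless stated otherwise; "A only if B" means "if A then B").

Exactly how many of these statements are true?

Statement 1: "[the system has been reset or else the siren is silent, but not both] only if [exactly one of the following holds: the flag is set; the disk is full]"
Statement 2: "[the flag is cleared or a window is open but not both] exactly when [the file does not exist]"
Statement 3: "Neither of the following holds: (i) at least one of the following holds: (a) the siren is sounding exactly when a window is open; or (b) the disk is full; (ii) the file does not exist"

2

Let D = "the system has been reset" (T), L = "the siren is sounding" (F), S = "the flag is set" (T), Q = "the disk is full" (F), M = "a window is open" (T), W = "the file exists" (F).

Statement 1: Parsed as (D ⊕ ¬L) → (S ⊕ Q)

¬L = ¬F = T
D ⊕ ¬L = T ⊕ T = F
S ⊕ Q = T ⊕ F = T
(D ⊕ ¬L) → (S ⊕ Q) = F → T = T
Hence Statement 1 is true.

Statement 2: Parsed as (¬S ⊕ M) ↔ ¬W

¬S = ¬T = F
¬S ⊕ M = F ⊕ T = T
¬W = ¬F = T
(¬S ⊕ M) ↔ ¬W = T ↔ T = T
So Statement 2 is true.

Statement 3: Formalization: ((L ↔ M) ∨ Q) ↓ ¬W

L ↔ M = F ↔ T = F
(L ↔ M) ∨ Q = F ∨ F = F
¬W = ¬F = T
((L ↔ M) ∨ Q) ↓ ¬W = F ↓ T = F
So Statement 3 is false.

Count: 2.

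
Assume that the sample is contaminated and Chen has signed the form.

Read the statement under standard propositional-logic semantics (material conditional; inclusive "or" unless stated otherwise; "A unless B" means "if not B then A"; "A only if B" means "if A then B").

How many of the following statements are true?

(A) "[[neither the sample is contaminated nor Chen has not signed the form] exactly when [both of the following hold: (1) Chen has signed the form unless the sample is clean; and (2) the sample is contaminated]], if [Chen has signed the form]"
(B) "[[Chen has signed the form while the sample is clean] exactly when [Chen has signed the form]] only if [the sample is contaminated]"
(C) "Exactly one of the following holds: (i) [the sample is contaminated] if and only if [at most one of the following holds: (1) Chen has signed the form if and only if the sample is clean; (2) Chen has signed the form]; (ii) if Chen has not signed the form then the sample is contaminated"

Let L = "Chen has signed the form" (T), K = "the sample is contaminated" (T).

(A): Parsed as L → ((K ↓ ¬L) ↔ ((L ∨ ¬K) ∧ K))

¬L = ¬T = F
K ↓ ¬L = T ↓ F = F
¬K = ¬T = F
L ∨ ¬K = T ∨ F = T
(L ∨ ¬K) ∧ K = T ∧ T = T
(K ↓ ¬L) ↔ ((L ∨ ¬K) ∧ K) = F ↔ T = F
L → ((K ↓ ¬L) ↔ ((L ∨ ¬K) ∧ K)) = T → F = F
Hence (A) is false.

(B): In symbols: ((L ∧ ¬K) ↔ L) → K

¬K = ¬T = F
L ∧ ¬K = T ∧ F = F
(L ∧ ¬K) ↔ L = F ↔ T = F
((L ∧ ¬K) ↔ L) → K = F → T = T
Hence (B) is true.

(C): In symbols: (K ↔ ((L ↔ ¬K) ↑ L)) ⊕ (¬L → K)

¬K = ¬T = F
L ↔ ¬K = T ↔ F = F
(L ↔ ¬K) ↑ L = F ↑ T = T
K ↔ ((L ↔ ¬K) ↑ L) = T ↔ T = T
¬L = ¬T = F
¬L → K = F → T = T
(K ↔ ((L ↔ ¬K) ↑ L)) ⊕ (¬L → K) = T ⊕ T = F
Thus (C) is false.

1 of the 3 statements is true ((B)).

1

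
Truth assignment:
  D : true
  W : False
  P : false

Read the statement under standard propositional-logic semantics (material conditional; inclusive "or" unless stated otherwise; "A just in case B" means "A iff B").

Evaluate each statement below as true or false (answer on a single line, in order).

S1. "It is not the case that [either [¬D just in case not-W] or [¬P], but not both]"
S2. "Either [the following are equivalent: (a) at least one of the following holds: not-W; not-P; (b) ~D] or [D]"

S1 False, S2 True

S1: Formalization: ~((~D <-> ~W) xor ~P)

~D = ~T = F
~W = ~F = T
~D <-> ~W = F <-> T = F
~P = ~F = T
(~D <-> ~W) xor ~P = F xor T = T
~((~D <-> ~W) xor ~P) = ~T = F
Thus S1 is false.

S2: In symbols: ((~W | ~P) <-> ~D) | D

~W = ~F = T
~P = ~F = T
~W | ~P = T | T = T
~D = ~T = F
(~W | ~P) <-> ~D = T <-> F = F
((~W | ~P) <-> ~D) | D = F | T = T
Hence S2 is true.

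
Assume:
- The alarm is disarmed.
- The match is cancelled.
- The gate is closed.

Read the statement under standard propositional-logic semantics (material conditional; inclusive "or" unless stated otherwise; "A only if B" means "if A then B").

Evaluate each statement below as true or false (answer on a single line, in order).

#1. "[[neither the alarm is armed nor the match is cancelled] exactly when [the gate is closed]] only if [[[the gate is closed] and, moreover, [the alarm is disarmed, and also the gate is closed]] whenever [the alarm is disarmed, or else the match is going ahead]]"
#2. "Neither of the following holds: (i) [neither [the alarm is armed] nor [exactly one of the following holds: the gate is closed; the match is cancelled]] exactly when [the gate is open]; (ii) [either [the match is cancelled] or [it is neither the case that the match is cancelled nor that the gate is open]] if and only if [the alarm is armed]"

#1 T; #2 T

Let P = "the alarm is armed" (F), Q = "the match is cancelled" (T), R = "the gate is open" (F).

#1: Formalization: ((P nor Q) <-> ~R) -> ((~P | ~Q) -> (~R & (~P & ~R)))

P nor Q = F nor T = F
~R = ~F = T
(P nor Q) <-> ~R = F <-> T = F
~P = ~F = T
~Q = ~T = F
~P | ~Q = T | F = T
~R = ~F = T
~P = ~F = T
~R = ~F = T
~P & ~R = T & T = T
~R & (~P & ~R) = T & T = T
(~P | ~Q) -> (~R & (~P & ~R)) = T -> T = T
((P nor Q) <-> ~R) -> ((~P | ~Q) -> (~R & (~P & ~R))) = F -> T = T
Thus #1 is true.

#2: This is ((P nor (~R xor Q)) <-> R) nor ((Q | (Q nor R)) <-> P).

~R = ~F = T
~R xor Q = T xor T = F
P nor (~R xor Q) = F nor F = T
(P nor (~R xor Q)) <-> R = T <-> F = F
Q nor R = T nor F = F
Q | (Q nor R) = T | F = T
(Q | (Q nor R)) <-> P = T <-> F = F
((P nor (~R xor Q)) <-> R) nor ((Q | (Q nor R)) <-> P) = F nor F = T
Thus #2 is true.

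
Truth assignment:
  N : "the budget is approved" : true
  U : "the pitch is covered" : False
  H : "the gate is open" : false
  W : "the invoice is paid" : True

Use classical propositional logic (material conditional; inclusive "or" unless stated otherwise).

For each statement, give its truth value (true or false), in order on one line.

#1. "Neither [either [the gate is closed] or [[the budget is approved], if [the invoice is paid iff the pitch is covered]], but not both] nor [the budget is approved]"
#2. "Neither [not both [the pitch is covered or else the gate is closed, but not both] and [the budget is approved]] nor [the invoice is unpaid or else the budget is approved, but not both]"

#1 False, #2 False

#1: Parsed as (~H xor ((W <-> U) -> N)) nor N

~H = ~F = T
W <-> U = T <-> F = F
(W <-> U) -> N = F -> T = T
~H xor ((W <-> U) -> N) = T xor T = F
(~H xor ((W <-> U) -> N)) nor N = F nor T = F
Thus #1 is false.

#2: This is ((U xor ~H) nand N) nor (~W xor N).

~H = ~F = T
U xor ~H = F xor T = T
(U xor ~H) nand N = T nand T = F
~W = ~T = F
~W xor N = F xor T = T
((U xor ~H) nand N) nor (~W xor N) = F nor T = F
Thus #2 is false.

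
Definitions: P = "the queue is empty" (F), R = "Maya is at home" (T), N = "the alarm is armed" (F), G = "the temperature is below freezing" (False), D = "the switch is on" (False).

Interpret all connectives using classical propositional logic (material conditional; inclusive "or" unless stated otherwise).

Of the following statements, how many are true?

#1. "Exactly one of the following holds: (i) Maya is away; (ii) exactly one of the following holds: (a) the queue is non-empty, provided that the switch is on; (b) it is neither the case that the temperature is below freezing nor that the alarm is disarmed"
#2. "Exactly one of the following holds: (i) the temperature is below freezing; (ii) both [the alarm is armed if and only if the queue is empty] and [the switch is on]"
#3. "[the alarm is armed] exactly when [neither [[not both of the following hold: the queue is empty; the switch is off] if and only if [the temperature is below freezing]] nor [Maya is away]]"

1

#1: In symbols: ~R xor ((D -> ~P) xor (G nor ~N))

~R = ~T = F
~P = ~F = T
D -> ~P = F -> T = T
~N = ~F = T
G nor ~N = F nor T = F
(D -> ~P) xor (G nor ~N) = T xor F = T
~R xor ((D -> ~P) xor (G nor ~N)) = F xor T = T
Thus #1 is true.

#2: In symbols: G xor ((N <-> P) & D)

N <-> P = F <-> F = T
(N <-> P) & D = T & F = F
G xor ((N <-> P) & D) = F xor F = F
Hence #2 is false.

#3: This is N <-> (((P nand ~D) <-> G) nor ~R).

~D = ~F = T
P nand ~D = F nand T = T
(P nand ~D) <-> G = T <-> F = F
~R = ~T = F
((P nand ~D) <-> G) nor ~R = F nor F = T
N <-> (((P nand ~D) <-> G) nor ~R) = F <-> T = F
Thus #3 is false.

True statements: 1.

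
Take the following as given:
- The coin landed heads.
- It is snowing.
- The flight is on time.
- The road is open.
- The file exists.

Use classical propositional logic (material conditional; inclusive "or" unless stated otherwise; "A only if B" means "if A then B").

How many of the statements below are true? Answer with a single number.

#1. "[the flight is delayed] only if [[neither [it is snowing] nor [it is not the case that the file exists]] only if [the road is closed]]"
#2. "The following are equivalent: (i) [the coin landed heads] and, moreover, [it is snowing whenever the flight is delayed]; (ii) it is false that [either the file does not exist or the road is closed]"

Let R = "the flight is delayed" (F), U = "it is snowing" (T), H = "the file exists" (T), P = "the road is closed" (F), D = "the coin landed heads" (T).

#1: Parsed as R -> ((U nor ~H) -> P)

~H = ~T = F
U nor ~H = T nor F = F
(U nor ~H) -> P = F -> F = T
R -> ((U nor ~H) -> P) = F -> T = T
So #1 is true.

#2: Parsed as (D & (R -> U)) <-> ~(~H | P)

R -> U = F -> T = T
D & (R -> U) = T & T = T
~H = ~T = F
~H | P = F | F = F
~(~H | P) = ~F = T
(D & (R -> U)) <-> ~(~H | P) = T <-> T = T
Hence #2 is true.

Count: 2.

2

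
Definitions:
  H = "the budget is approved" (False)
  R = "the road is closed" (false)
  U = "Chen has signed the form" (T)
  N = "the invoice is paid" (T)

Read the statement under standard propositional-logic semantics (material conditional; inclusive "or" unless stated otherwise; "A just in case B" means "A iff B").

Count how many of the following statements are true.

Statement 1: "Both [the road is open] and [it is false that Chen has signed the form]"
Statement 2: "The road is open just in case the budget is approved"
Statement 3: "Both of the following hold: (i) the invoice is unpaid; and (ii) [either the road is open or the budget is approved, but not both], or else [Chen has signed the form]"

0

Statement 1: Formalization: ¬R ∧ ¬U

¬R = ¬F = T
¬U = ¬T = F
¬R ∧ ¬U = T ∧ F = F
Thus Statement 1 is false.

Statement 2: In symbols: ¬R ↔ H

¬R = ¬F = T
¬R ↔ H = T ↔ F = F
So Statement 2 is false.

Statement 3: Formalization: ¬N ∧ ((¬R ⊕ H) ∨ U)

¬N = ¬T = F
¬R = ¬F = T
¬R ⊕ H = T ⊕ F = T
(¬R ⊕ H) ∨ U = T ∨ T = T
¬N ∧ ((¬R ⊕ H) ∨ U) = F ∧ T = F
So Statement 3 is false.

0 of the 3 statements are true (none).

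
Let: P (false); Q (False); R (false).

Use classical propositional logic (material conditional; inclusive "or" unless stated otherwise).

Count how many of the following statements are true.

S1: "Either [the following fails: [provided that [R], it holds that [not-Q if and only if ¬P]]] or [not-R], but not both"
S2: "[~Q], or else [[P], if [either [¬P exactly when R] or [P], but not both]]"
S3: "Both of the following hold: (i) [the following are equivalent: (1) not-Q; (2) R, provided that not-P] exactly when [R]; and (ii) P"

2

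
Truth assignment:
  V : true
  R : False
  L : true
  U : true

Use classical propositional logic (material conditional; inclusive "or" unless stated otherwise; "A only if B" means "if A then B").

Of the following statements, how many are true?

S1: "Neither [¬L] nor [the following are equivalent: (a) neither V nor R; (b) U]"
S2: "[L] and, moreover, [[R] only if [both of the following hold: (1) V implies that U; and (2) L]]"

2

S1: In symbols: not L nor ((V nor R) iff U)

not L = not True = False
V nor R = True nor False = False
(V nor R) iff U = False iff True = False
not L nor ((V nor R) iff U) = False nor False = True
Hence S1 is true.

S2: In symbols: L and (R -> ((V -> U) and L))

V -> U = True -> True = True
(V -> U) and L = True and True = True
R -> ((V -> U) and L) = False -> True = True
L and (R -> ((V -> U) and L)) = True and True = True
Thus S2 is true.

Count: 2.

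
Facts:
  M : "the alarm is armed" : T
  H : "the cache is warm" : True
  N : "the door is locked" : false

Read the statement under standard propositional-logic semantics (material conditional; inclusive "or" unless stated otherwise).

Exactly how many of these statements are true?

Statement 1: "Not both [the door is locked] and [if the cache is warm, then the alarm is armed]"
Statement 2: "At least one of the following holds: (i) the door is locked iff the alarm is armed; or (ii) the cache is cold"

1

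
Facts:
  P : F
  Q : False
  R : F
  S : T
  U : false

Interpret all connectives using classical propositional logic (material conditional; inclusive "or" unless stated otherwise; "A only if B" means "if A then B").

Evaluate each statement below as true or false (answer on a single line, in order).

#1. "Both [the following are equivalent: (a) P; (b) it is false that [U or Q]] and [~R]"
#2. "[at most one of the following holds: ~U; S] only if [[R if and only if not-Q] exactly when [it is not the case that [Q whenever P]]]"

#1: Parsed as (P ↔ ¬(U ∨ Q)) ∧ ¬R

U ∨ Q = F ∨ F = F
¬(U ∨ Q) = ¬F = T
P ↔ ¬(U ∨ Q) = F ↔ T = F
¬R = ¬F = T
(P ↔ ¬(U ∨ Q)) ∧ ¬R = F ∧ T = F
Thus #1 is false.

#2: This is (¬U ↑ S) → ((R ↔ ¬Q) ↔ ¬(P → Q)).

¬U = ¬F = T
¬U ↑ S = T ↑ T = F
¬Q = ¬F = T
R ↔ ¬Q = F ↔ T = F
P → Q = F → F = T
¬(P → Q) = ¬T = F
(R ↔ ¬Q) ↔ ¬(P → Q) = F ↔ F = T
(¬U ↑ S) → ((R ↔ ¬Q) ↔ ¬(P → Q)) = F → T = T
Thus #2 is true.

#1 False; #2 True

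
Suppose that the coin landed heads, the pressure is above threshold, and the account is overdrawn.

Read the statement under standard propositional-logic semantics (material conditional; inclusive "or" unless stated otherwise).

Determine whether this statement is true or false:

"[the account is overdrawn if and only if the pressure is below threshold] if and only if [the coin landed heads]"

false

Let R = "the account is overdrawn" (T), Q = "the pressure is above threshold" (T), P = "the coin landed heads" (T).
Formalization: (R ↔ ¬Q) ↔ P

¬Q = ¬T = F
R ↔ ¬Q = T ↔ F = F
(R ↔ ¬Q) ↔ P = F ↔ T = F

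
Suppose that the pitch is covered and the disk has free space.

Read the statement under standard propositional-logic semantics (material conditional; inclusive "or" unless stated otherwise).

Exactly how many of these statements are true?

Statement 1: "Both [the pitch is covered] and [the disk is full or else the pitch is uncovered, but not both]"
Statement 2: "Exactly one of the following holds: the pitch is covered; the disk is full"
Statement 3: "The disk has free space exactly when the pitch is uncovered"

Let W = "the pitch is covered" (T), H = "the disk is full" (F).

Statement 1: In symbols: W & (H xor ~W)

~W = ~T = F
H xor ~W = F xor F = F
W & (H xor ~W) = T & F = F
So Statement 1 is false.

Statement 2: Formalization: W xor H

W xor H = T xor F = T
So Statement 2 is true.

Statement 3: Formalization: ~H <-> ~W

~H = ~F = T
~W = ~T = F
~H <-> ~W = T <-> F = F
Thus Statement 3 is false.

Count: 1.

1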